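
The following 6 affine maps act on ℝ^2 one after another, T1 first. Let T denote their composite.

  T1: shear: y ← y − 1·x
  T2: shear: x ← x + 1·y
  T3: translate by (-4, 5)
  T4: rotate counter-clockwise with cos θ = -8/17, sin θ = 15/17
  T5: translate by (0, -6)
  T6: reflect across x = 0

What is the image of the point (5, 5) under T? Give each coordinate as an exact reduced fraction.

T1 shear: y ← y − 1·x: (5, 5) → (5, 0)
T2 shear: x ← x + 1·y: (5, 0) → (5, 0)
T3 translate by (-4, 5): (5, 0) → (1, 5)
T4 rotate counter-clockwise with cos θ = -8/17, sin θ = 15/17: (1, 5) → (-83/17, -25/17)
T5 translate by (0, -6): (-83/17, -25/17) → (-83/17, -127/17)
T6 reflect across x = 0: (-83/17, -127/17) → (83/17, -127/17)

T(p) = (83/17, -127/17)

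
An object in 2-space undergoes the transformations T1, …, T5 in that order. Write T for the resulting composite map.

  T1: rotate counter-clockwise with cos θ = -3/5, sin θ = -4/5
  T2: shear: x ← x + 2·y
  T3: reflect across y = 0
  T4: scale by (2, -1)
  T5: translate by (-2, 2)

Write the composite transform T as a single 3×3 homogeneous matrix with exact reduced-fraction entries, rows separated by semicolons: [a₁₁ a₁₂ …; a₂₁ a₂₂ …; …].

T = [-22/5 -4/5 -2; -4/5 -3/5 2; 0 0 1]

T1 = [-3/5 4/5 0; -4/5 -3/5 0; 0 0 1]
T2·T1 = [-11/5 -2/5 0; -4/5 -3/5 0; 0 0 1]
T3·…·T1 = [-11/5 -2/5 0; 4/5 3/5 0; 0 0 1]
T4·…·T1 = [-22/5 -4/5 0; -4/5 -3/5 0; 0 0 1]
T5·…·T1 = [-22/5 -4/5 -2; -4/5 -3/5 2; 0 0 1]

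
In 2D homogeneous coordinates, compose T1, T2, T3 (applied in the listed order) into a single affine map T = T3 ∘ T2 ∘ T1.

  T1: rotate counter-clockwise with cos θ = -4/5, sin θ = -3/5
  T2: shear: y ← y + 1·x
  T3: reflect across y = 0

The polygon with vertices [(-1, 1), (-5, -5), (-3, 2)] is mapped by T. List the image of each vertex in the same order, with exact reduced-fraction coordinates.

image vertices: (7/5, -6/5), (1, -8), (18/5, -19/5)

T1 rotate counter-clockwise with cos θ = -4/5, sin θ = -3/5: (-1, 1) → (7/5, -1/5); (-5, -5) → (1, 7); (-3, 2) → (18/5, 1/5)
T2 shear: y ← y + 1·x: (7/5, -1/5) → (7/5, 6/5); (1, 7) → (1, 8); (18/5, 1/5) → (18/5, 19/5)
T3 reflect across y = 0: (7/5, 6/5) → (7/5, -6/5); (1, 8) → (1, -8); (18/5, 19/5) → (18/5, -19/5)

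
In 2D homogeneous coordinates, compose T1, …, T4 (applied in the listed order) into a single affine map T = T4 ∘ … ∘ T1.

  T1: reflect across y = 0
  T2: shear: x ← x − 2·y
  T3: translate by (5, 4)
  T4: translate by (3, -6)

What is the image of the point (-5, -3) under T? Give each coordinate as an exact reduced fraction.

T1 reflect across y = 0: (-5, -3) → (-5, 3)
T2 shear: x ← x − 2·y: (-5, 3) → (-11, 3)
T3 translate by (5, 4): (-11, 3) → (-6, 7)
T4 translate by (3, -6): (-6, 7) → (-3, 1)

T(p) = (-3, 1)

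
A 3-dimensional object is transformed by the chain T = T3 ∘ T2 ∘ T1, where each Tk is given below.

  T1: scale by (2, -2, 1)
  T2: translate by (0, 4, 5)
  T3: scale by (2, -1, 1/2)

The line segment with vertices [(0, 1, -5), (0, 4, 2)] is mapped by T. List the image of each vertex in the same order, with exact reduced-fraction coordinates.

T1 scale by (2, -2, 1): (0, 1, -5) → (0, -2, -5); (0, 4, 2) → (0, -8, 2)
T2 translate by (0, 4, 5): (0, -2, -5) → (0, 2, 0); (0, -8, 2) → (0, -4, 7)
T3 scale by (2, -1, 1/2): (0, 2, 0) → (0, -2, 0); (0, -4, 7) → (0, 4, 7/2)

image vertices: (0, -2, 0), (0, 4, 7/2)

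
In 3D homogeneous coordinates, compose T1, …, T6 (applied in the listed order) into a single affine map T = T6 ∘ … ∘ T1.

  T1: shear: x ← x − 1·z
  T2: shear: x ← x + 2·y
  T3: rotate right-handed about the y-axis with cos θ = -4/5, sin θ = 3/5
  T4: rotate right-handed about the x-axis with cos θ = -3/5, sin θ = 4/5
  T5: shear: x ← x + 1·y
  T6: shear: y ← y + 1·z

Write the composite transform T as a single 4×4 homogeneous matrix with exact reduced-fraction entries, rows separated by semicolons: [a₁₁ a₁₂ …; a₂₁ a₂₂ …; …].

T1 = [1 0 -1 0; 0 1 0 0; 0 0 1 0; 0 0 0 1]
T2·T1 = [1 2 -1 0; 0 1 0 0; 0 0 1 0; 0 0 0 1]
T3·…·T1 = [-4/5 -8/5 7/5 0; 0 1 0 0; -3/5 -6/5 -1/5 0; 0 0 0 1]
T4·…·T1 = [-4/5 -8/5 7/5 0; 12/25 9/25 4/25 0; 9/25 38/25 3/25 0; 0 0 0 1]
T5·…·T1 = [-8/25 -31/25 39/25 0; 12/25 9/25 4/25 0; 9/25 38/25 3/25 0; 0 0 0 1]
T6·…·T1 = [-8/25 -31/25 39/25 0; 21/25 47/25 7/25 0; 9/25 38/25 3/25 0; 0 0 0 1]

T = [-8/25 -31/25 39/25 0; 21/25 47/25 7/25 0; 9/25 38/25 3/25 0; 0 0 0 1]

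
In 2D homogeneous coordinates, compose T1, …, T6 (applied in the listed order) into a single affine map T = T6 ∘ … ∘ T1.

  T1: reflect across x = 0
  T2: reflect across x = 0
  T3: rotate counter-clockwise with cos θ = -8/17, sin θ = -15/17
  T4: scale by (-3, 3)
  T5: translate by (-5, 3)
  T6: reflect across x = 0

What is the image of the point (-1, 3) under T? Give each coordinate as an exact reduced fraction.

T1 reflect across x = 0: (-1, 3) → (1, 3)
T2 reflect across x = 0: (1, 3) → (-1, 3)
T3 rotate counter-clockwise with cos θ = -8/17, sin θ = -15/17: (-1, 3) → (53/17, -9/17)
T4 scale by (-3, 3): (53/17, -9/17) → (-159/17, -27/17)
T5 translate by (-5, 3): (-159/17, -27/17) → (-244/17, 24/17)
T6 reflect across x = 0: (-244/17, 24/17) → (244/17, 24/17)

T(p) = (244/17, 24/17)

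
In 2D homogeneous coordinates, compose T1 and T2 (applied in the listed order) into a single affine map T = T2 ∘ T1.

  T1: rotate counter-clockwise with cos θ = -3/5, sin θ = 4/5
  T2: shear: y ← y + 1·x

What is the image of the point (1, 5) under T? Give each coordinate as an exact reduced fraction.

T(p) = (-23/5, -34/5)

T1 rotate counter-clockwise with cos θ = -3/5, sin θ = 4/5: (1, 5) → (-23/5, -11/5)
T2 shear: y ← y + 1·x: (-23/5, -11/5) → (-23/5, -34/5)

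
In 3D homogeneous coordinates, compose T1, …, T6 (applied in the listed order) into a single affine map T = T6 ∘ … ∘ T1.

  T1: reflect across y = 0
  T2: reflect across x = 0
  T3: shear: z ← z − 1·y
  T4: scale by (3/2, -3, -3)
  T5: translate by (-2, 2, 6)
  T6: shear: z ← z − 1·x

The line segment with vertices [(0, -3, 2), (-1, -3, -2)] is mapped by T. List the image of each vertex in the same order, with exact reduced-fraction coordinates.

image vertices: (-2, -7, 11), (-1/2, -7, 43/2)

T1 reflect across y = 0: (0, -3, 2) → (0, 3, 2); (-1, -3, -2) → (-1, 3, -2)
T2 reflect across x = 0: (0, 3, 2) → (0, 3, 2); (-1, 3, -2) → (1, 3, -2)
T3 shear: z ← z − 1·y: (0, 3, 2) → (0, 3, -1); (1, 3, -2) → (1, 3, -5)
T4 scale by (3/2, -3, -3): (0, 3, -1) → (0, -9, 3); (1, 3, -5) → (3/2, -9, 15)
T5 translate by (-2, 2, 6): (0, -9, 3) → (-2, -7, 9); (3/2, -9, 15) → (-1/2, -7, 21)
T6 shear: z ← z − 1·x: (-2, -7, 9) → (-2, -7, 11); (-1/2, -7, 21) → (-1/2, -7, 43/2)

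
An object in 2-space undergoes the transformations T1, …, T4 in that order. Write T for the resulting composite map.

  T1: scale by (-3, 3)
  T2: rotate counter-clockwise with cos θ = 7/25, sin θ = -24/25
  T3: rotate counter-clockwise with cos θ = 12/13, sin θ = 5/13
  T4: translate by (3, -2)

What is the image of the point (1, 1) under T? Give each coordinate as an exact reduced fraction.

T1 scale by (-3, 3): (1, 1) → (-3, 3)
T2 rotate counter-clockwise with cos θ = 7/25, sin θ = -24/25: (-3, 3) → (51/25, 93/25)
T3 rotate counter-clockwise with cos θ = 12/13, sin θ = 5/13: (51/25, 93/25) → (147/325, 1371/325)
T4 translate by (3, -2): (147/325, 1371/325) → (1122/325, 721/325)

T(p) = (1122/325, 721/325)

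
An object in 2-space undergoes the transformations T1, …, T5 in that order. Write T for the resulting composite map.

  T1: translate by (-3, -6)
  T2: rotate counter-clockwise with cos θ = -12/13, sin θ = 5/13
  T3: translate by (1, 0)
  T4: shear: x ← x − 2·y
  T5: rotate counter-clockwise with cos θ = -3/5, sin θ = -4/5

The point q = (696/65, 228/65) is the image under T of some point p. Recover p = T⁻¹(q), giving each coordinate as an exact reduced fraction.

T1 = [1 0 -3; 0 1 -6; 0 0 1]
T2·T1 = [-12/13 -5/13 66/13; 5/13 -12/13 57/13; 0 0 1]
T3·…·T1 = [-12/13 -5/13 79/13; 5/13 -12/13 57/13; 0 0 1]
T4·…·T1 = [-22/13 19/13 -35/13; 5/13 -12/13 57/13; 0 0 1]
T5·…·T1 = [86/65 -21/13 333/65; 73/65 -8/13 -31/65; 0 0 1]
det M = 1; M⁻¹ = [-8/13 21/13 51/13; -73/65 86/65 83/13; 0 0 1]
M⁻¹ · (696/65, 228/65)ᵀ = (3, -1)ᵀ

p = (3, -1)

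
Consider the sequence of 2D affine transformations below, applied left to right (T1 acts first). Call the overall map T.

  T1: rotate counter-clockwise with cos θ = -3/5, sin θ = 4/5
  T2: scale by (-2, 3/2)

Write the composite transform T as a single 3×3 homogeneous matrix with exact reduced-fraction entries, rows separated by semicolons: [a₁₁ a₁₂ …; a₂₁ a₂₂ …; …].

T1 = [-3/5 -4/5 0; 4/5 -3/5 0; 0 0 1]
T2·T1 = [6/5 8/5 0; 6/5 -9/10 0; 0 0 1]

T = [6/5 8/5 0; 6/5 -9/10 0; 0 0 1]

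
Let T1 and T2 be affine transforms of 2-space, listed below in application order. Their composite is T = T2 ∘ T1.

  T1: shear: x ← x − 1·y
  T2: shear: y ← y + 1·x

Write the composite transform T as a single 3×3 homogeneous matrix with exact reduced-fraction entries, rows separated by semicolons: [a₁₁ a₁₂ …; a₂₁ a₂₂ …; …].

T = [1 -1 0; 1 0 0; 0 0 1]

T1 = [1 -1 0; 0 1 0; 0 0 1]
T2·T1 = [1 -1 0; 1 0 0; 0 0 1]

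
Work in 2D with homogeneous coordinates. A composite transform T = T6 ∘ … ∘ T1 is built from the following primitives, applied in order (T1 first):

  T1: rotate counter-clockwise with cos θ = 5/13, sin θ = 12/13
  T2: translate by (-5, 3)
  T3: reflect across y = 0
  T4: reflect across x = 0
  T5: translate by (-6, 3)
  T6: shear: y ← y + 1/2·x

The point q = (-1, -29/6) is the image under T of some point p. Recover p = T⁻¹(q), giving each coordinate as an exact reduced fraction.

T1 = [5/13 -12/13 0; 12/13 5/13 0; 0 0 1]
T2·T1 = [5/13 -12/13 -5; 12/13 5/13 3; 0 0 1]
T3·…·T1 = [5/13 -12/13 -5; -12/13 -5/13 -3; 0 0 1]
T4·…·T1 = [-5/13 12/13 5; -12/13 -5/13 -3; 0 0 1]
T5·…·T1 = [-5/13 12/13 -1; -12/13 -5/13 0; 0 0 1]
T6·…·T1 = [-5/13 12/13 -1; -29/26 1/13 -1/2; 0 0 1]
det M = 1; M⁻¹ = [1/13 -12/13 -5/13; 29/26 -5/13 12/13; 0 0 1]
M⁻¹ · (-1, -29/6)ᵀ = (4, 5/3)ᵀ

p = (4, 5/3)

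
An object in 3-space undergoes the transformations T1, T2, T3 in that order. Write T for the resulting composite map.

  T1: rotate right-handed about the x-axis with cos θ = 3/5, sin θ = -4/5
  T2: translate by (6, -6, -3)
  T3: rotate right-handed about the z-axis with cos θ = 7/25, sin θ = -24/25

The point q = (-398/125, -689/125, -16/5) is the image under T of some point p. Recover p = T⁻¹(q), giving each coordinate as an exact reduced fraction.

T1 = [1 0 0 0; 0 3/5 4/5 0; 0 -4/5 3/5 0; 0 0 0 1]
T2·T1 = [1 0 0 6; 0 3/5 4/5 -6; 0 -4/5 3/5 -3; 0 0 0 1]
T3·…·T1 = [7/25 72/125 96/125 -102/25; -24/25 21/125 28/125 -186/25; 0 -4/5 3/5 -3; 0 0 0 1]
det M = 1; M⁻¹ = [7/25 -24/25 0 -6; 72/125 21/125 -4/5 6/5; 96/125 28/125 3/5 33/5; 0 0 0 1]
M⁻¹ · (-398/125, -689/125, -16/5)ᵀ = (-8/5, 1, 1)ᵀ

p = (-8/5, 1, 1)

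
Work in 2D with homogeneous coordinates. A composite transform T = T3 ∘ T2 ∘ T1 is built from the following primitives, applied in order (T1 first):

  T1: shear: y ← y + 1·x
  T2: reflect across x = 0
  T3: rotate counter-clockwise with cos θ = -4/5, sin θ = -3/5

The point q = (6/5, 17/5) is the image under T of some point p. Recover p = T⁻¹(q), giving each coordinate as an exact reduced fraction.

T1 = [1 0 0; 1 1 0; 0 0 1]
T2·T1 = [-1 0 0; 1 1 0; 0 0 1]
T3·…·T1 = [7/5 3/5 0; -1/5 -4/5 0; 0 0 1]
det M = -1; M⁻¹ = [4/5 3/5 0; -1/5 -7/5 0; 0 0 1]
M⁻¹ · (6/5, 17/5)ᵀ = (3, -5)ᵀ

p = (3, -5)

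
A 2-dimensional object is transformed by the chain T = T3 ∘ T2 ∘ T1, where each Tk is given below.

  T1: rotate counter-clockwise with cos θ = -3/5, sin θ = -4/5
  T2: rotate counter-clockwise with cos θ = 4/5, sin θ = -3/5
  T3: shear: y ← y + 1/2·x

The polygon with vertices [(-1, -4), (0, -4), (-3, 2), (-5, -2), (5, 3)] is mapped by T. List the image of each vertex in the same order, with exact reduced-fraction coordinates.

image vertices: (-4/25, 101/25), (-28/25, 82/25), (86/25, 16/25), (106/25, 136/25), (-99/25, -313/50)

T1 rotate counter-clockwise with cos θ = -3/5, sin θ = -4/5: (-1, -4) → (-13/5, 16/5); (0, -4) → (-16/5, 12/5); (-3, 2) → (17/5, 6/5); (-5, -2) → (7/5, 26/5); (5, 3) → (-3/5, -29/5)
T2 rotate counter-clockwise with cos θ = 4/5, sin θ = -3/5: (-13/5, 16/5) → (-4/25, 103/25); (-16/5, 12/5) → (-28/25, 96/25); (17/5, 6/5) → (86/25, -27/25); (7/5, 26/5) → (106/25, 83/25); (-3/5, -29/5) → (-99/25, -107/25)
T3 shear: y ← y + 1/2·x: (-4/25, 103/25) → (-4/25, 101/25); (-28/25, 96/25) → (-28/25, 82/25); (86/25, -27/25) → (86/25, 16/25); (106/25, 83/25) → (106/25, 136/25); (-99/25, -107/25) → (-99/25, -313/50)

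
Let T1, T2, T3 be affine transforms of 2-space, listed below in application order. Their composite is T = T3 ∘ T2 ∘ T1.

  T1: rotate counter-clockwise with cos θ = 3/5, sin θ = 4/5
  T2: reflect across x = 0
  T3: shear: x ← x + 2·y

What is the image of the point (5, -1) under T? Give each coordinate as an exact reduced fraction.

T1 rotate counter-clockwise with cos θ = 3/5, sin θ = 4/5: (5, -1) → (19/5, 17/5)
T2 reflect across x = 0: (19/5, 17/5) → (-19/5, 17/5)
T3 shear: x ← x + 2·y: (-19/5, 17/5) → (3, 17/5)

T(p) = (3, 17/5)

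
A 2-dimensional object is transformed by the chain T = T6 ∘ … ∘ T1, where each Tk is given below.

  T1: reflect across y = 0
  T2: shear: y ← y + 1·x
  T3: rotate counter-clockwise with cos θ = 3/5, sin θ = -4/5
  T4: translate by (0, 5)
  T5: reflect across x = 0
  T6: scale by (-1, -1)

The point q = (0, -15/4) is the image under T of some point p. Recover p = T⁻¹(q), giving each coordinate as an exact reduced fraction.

T1 = [1 0 0; 0 -1 0; 0 0 1]
T2·T1 = [1 0 0; 1 -1 0; 0 0 1]
T3·…·T1 = [7/5 -4/5 0; -1/5 -3/5 0; 0 0 1]
T4·…·T1 = [7/5 -4/5 0; -1/5 -3/5 5; 0 0 1]
T5·…·T1 = [-7/5 4/5 0; -1/5 -3/5 5; 0 0 1]
T6·…·T1 = [7/5 -4/5 0; 1/5 3/5 -5; 0 0 1]
det M = 1; M⁻¹ = [3/5 4/5 4; -1/5 7/5 7; 0 0 1]
M⁻¹ · (0, -15/4)ᵀ = (1, 7/4)ᵀ

p = (1, 7/4)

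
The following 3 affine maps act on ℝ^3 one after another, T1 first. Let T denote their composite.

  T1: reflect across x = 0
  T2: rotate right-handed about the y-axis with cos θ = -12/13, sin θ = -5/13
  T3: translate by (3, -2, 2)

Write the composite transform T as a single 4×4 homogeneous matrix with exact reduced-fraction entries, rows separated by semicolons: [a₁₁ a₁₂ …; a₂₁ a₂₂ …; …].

T1 = [-1 0 0 0; 0 1 0 0; 0 0 1 0; 0 0 0 1]
T2·T1 = [12/13 0 -5/13 0; 0 1 0 0; -5/13 0 -12/13 0; 0 0 0 1]
T3·…·T1 = [12/13 0 -5/13 3; 0 1 0 -2; -5/13 0 -12/13 2; 0 0 0 1]

T = [12/13 0 -5/13 3; 0 1 0 -2; -5/13 0 -12/13 2; 0 0 0 1]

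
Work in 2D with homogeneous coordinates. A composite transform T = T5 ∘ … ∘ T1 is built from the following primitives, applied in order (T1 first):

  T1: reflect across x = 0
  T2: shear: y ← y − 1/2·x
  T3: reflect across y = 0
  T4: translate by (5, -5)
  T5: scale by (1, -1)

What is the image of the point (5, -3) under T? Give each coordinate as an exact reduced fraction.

T(p) = (0, 9/2)

T1 reflect across x = 0: (5, -3) → (-5, -3)
T2 shear: y ← y − 1/2·x: (-5, -3) → (-5, -1/2)
T3 reflect across y = 0: (-5, -1/2) → (-5, 1/2)
T4 translate by (5, -5): (-5, 1/2) → (0, -9/2)
T5 scale by (1, -1): (0, -9/2) → (0, 9/2)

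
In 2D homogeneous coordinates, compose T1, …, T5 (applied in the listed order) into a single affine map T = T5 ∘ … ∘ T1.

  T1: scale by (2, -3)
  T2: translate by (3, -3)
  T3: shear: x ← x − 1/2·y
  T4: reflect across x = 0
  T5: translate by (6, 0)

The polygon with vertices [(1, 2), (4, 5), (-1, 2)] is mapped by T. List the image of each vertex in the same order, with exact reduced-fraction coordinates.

T1 scale by (2, -3): (1, 2) → (2, -6); (4, 5) → (8, -15); (-1, 2) → (-2, -6)
T2 translate by (3, -3): (2, -6) → (5, -9); (8, -15) → (11, -18); (-2, -6) → (1, -9)
T3 shear: x ← x − 1/2·y: (5, -9) → (19/2, -9); (11, -18) → (20, -18); (1, -9) → (11/2, -9)
T4 reflect across x = 0: (19/2, -9) → (-19/2, -9); (20, -18) → (-20, -18); (11/2, -9) → (-11/2, -9)
T5 translate by (6, 0): (-19/2, -9) → (-7/2, -9); (-20, -18) → (-14, -18); (-11/2, -9) → (1/2, -9)

image vertices: (-7/2, -9), (-14, -18), (1/2, -9)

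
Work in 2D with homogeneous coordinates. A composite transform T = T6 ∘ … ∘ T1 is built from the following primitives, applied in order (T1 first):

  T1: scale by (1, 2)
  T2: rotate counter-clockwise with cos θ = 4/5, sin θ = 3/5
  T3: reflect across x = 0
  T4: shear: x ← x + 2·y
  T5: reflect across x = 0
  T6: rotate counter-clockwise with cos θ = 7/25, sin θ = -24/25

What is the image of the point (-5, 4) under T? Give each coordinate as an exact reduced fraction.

T1 scale by (1, 2): (-5, 4) → (-5, 8)
T2 rotate counter-clockwise with cos θ = 4/5, sin θ = 3/5: (-5, 8) → (-44/5, 17/5)
T3 reflect across x = 0: (-44/5, 17/5) → (44/5, 17/5)
T4 shear: x ← x + 2·y: (44/5, 17/5) → (78/5, 17/5)
T5 reflect across x = 0: (78/5, 17/5) → (-78/5, 17/5)
T6 rotate counter-clockwise with cos θ = 7/25, sin θ = -24/25: (-78/5, 17/5) → (-138/125, 1991/125)

T(p) = (-138/125, 1991/125)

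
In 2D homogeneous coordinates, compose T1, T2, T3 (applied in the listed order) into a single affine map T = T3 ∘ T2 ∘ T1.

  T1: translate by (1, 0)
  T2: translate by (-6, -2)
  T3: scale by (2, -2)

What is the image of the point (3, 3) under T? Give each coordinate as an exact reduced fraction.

T1 translate by (1, 0): (3, 3) → (4, 3)
T2 translate by (-6, -2): (4, 3) → (-2, 1)
T3 scale by (2, -2): (-2, 1) → (-4, -2)

T(p) = (-4, -2)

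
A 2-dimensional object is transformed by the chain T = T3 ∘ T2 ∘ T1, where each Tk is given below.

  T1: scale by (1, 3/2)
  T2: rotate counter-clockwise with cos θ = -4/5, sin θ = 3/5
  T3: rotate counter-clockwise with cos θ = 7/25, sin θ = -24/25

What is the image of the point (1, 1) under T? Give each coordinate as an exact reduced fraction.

T(p) = (-263/250, 183/125)

T1 scale by (1, 3/2): (1, 1) → (1, 3/2)
T2 rotate counter-clockwise with cos θ = -4/5, sin θ = 3/5: (1, 3/2) → (-17/10, -3/5)
T3 rotate counter-clockwise with cos θ = 7/25, sin θ = -24/25: (-17/10, -3/5) → (-263/250, 183/125)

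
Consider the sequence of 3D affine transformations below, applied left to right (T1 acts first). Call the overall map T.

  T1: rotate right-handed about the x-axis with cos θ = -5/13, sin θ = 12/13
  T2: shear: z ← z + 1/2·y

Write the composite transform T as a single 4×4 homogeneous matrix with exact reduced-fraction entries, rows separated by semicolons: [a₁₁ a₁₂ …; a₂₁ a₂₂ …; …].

T1 = [1 0 0 0; 0 -5/13 -12/13 0; 0 12/13 -5/13 0; 0 0 0 1]
T2·T1 = [1 0 0 0; 0 -5/13 -12/13 0; 0 19/26 -11/13 0; 0 0 0 1]

T = [1 0 0 0; 0 -5/13 -12/13 0; 0 19/26 -11/13 0; 0 0 0 1]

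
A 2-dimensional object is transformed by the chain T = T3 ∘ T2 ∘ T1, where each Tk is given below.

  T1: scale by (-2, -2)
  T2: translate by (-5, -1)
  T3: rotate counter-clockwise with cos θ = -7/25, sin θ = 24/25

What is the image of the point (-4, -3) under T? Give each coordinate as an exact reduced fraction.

T1 scale by (-2, -2): (-4, -3) → (8, 6)
T2 translate by (-5, -1): (8, 6) → (3, 5)
T3 rotate counter-clockwise with cos θ = -7/25, sin θ = 24/25: (3, 5) → (-141/25, 37/25)

T(p) = (-141/25, 37/25)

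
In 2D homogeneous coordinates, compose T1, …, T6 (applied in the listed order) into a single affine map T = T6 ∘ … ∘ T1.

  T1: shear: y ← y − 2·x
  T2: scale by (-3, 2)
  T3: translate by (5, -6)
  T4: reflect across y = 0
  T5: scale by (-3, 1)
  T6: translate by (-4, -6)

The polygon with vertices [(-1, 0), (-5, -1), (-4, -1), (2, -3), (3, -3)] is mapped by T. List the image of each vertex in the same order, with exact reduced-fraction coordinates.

T1 shear: y ← y − 2·x: (-1, 0) → (-1, 2); (-5, -1) → (-5, 9); (-4, -1) → (-4, 7); (2, -3) → (2, -7); (3, -3) → (3, -9)
T2 scale by (-3, 2): (-1, 2) → (3, 4); (-5, 9) → (15, 18); (-4, 7) → (12, 14); (2, -7) → (-6, -14); (3, -9) → (-9, -18)
T3 translate by (5, -6): (3, 4) → (8, -2); (15, 18) → (20, 12); (12, 14) → (17, 8); (-6, -14) → (-1, -20); (-9, -18) → (-4, -24)
T4 reflect across y = 0: (8, -2) → (8, 2); (20, 12) → (20, -12); (17, 8) → (17, -8); (-1, -20) → (-1, 20); (-4, -24) → (-4, 24)
T5 scale by (-3, 1): (8, 2) → (-24, 2); (20, -12) → (-60, -12); (17, -8) → (-51, -8); (-1, 20) → (3, 20); (-4, 24) → (12, 24)
T6 translate by (-4, -6): (-24, 2) → (-28, -4); (-60, -12) → (-64, -18); (-51, -8) → (-55, -14); (3, 20) → (-1, 14); (12, 24) → (8, 18)

image vertices: (-28, -4), (-64, -18), (-55, -14), (-1, 14), (8, 18)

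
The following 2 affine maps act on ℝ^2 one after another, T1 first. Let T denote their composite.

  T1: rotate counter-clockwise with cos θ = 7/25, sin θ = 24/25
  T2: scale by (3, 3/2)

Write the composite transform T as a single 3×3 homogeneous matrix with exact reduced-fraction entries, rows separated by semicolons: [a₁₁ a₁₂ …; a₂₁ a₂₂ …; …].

T1 = [7/25 -24/25 0; 24/25 7/25 0; 0 0 1]
T2·T1 = [21/25 -72/25 0; 36/25 21/50 0; 0 0 1]

T = [21/25 -72/25 0; 36/25 21/50 0; 0 0 1]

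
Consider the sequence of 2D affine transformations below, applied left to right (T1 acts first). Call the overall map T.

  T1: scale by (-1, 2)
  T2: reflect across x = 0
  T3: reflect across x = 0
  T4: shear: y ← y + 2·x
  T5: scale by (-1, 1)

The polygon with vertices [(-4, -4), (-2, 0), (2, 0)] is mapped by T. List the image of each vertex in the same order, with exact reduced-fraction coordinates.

T1 scale by (-1, 2): (-4, -4) → (4, -8); (-2, 0) → (2, 0); (2, 0) → (-2, 0)
T2 reflect across x = 0: (4, -8) → (-4, -8); (2, 0) → (-2, 0); (-2, 0) → (2, 0)
T3 reflect across x = 0: (-4, -8) → (4, -8); (-2, 0) → (2, 0); (2, 0) → (-2, 0)
T4 shear: y ← y + 2·x: (4, -8) → (4, 0); (2, 0) → (2, 4); (-2, 0) → (-2, -4)
T5 scale by (-1, 1): (4, 0) → (-4, 0); (2, 4) → (-2, 4); (-2, -4) → (2, -4)

image vertices: (-4, 0), (-2, 4), (2, -4)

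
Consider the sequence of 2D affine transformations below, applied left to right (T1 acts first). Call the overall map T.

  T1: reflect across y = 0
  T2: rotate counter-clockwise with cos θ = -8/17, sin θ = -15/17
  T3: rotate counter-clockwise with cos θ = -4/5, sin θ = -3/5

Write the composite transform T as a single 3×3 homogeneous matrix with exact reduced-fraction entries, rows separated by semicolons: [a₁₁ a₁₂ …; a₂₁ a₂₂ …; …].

T = [-13/85 84/85 0; 84/85 13/85 0; 0 0 1]

T1 = [1 0 0; 0 -1 0; 0 0 1]
T2·T1 = [-8/17 -15/17 0; -15/17 8/17 0; 0 0 1]
T3·…·T1 = [-13/85 84/85 0; 84/85 13/85 0; 0 0 1]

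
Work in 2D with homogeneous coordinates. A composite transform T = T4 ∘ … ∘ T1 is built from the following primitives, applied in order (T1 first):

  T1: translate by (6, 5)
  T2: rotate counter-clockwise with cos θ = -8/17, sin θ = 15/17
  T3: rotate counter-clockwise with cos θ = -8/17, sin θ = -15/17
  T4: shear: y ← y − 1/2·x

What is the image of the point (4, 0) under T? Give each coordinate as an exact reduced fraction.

T1 translate by (6, 5): (4, 0) → (10, 5)
T2 rotate counter-clockwise with cos θ = -8/17, sin θ = 15/17: (10, 5) → (-155/17, 110/17)
T3 rotate counter-clockwise with cos θ = -8/17, sin θ = -15/17: (-155/17, 110/17) → (10, 5)
T4 shear: y ← y − 1/2·x: (10, 5) → (10, 0)

T(p) = (10, 0)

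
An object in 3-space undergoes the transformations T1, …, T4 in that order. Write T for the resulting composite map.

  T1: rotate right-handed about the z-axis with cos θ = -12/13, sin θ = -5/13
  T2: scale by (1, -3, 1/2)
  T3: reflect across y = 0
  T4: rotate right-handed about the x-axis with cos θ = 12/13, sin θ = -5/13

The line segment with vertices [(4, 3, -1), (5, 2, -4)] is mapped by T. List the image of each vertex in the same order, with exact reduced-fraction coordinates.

image vertices: (-33/13, -4097/338, 762/169), (-50/13, -1894/169, 423/169)

T1 rotate right-handed about the z-axis with cos θ = -12/13, sin θ = -5/13: (4, 3, -1) → (-33/13, -56/13, -1); (5, 2, -4) → (-50/13, -49/13, -4)
T2 scale by (1, -3, 1/2): (-33/13, -56/13, -1) → (-33/13, 168/13, -1/2); (-50/13, -49/13, -4) → (-50/13, 147/13, -2)
T3 reflect across y = 0: (-33/13, 168/13, -1/2) → (-33/13, -168/13, -1/2); (-50/13, 147/13, -2) → (-50/13, -147/13, -2)
T4 rotate right-handed about the x-axis with cos θ = 12/13, sin θ = -5/13: (-33/13, -168/13, -1/2) → (-33/13, -4097/338, 762/169); (-50/13, -147/13, -2) → (-50/13, -1894/169, 423/169)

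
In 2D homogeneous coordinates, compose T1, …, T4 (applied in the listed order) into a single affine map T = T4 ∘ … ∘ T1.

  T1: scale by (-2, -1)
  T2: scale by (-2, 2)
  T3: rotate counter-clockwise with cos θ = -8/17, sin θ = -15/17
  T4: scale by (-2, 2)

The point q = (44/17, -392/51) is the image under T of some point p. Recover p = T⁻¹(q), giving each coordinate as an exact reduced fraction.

p = (1, -1/3)

T1 = [-2 0 0; 0 -1 0; 0 0 1]
T2·T1 = [4 0 0; 0 -2 0; 0 0 1]
T3·…·T1 = [-32/17 -30/17 0; -60/17 16/17 0; 0 0 1]
T4·…·T1 = [64/17 60/17 0; -120/17 32/17 0; 0 0 1]
det M = 32; M⁻¹ = [1/17 -15/136 0; 15/68 2/17 0; 0 0 1]
M⁻¹ · (44/17, -392/51)ᵀ = (1, -1/3)ᵀ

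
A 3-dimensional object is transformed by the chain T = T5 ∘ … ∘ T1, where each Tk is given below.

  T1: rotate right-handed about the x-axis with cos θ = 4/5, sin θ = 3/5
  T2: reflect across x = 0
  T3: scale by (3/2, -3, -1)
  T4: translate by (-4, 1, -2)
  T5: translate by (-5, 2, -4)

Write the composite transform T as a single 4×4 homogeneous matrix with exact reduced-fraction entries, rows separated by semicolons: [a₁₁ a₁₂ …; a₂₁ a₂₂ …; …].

T1 = [1 0 0 0; 0 4/5 -3/5 0; 0 3/5 4/5 0; 0 0 0 1]
T2·T1 = [-1 0 0 0; 0 4/5 -3/5 0; 0 3/5 4/5 0; 0 0 0 1]
T3·…·T1 = [-3/2 0 0 0; 0 -12/5 9/5 0; 0 -3/5 -4/5 0; 0 0 0 1]
T4·…·T1 = [-3/2 0 0 -4; 0 -12/5 9/5 1; 0 -3/5 -4/5 -2; 0 0 0 1]
T5·…·T1 = [-3/2 0 0 -9; 0 -12/5 9/5 3; 0 -3/5 -4/5 -6; 0 0 0 1]

T = [-3/2 0 0 -9; 0 -12/5 9/5 3; 0 -3/5 -4/5 -6; 0 0 0 1]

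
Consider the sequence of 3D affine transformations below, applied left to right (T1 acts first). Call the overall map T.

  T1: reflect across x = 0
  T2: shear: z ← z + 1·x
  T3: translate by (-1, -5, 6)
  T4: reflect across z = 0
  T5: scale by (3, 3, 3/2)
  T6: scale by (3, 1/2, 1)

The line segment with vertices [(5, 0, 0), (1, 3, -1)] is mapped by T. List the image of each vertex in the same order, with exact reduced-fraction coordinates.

T1 reflect across x = 0: (5, 0, 0) → (-5, 0, 0); (1, 3, -1) → (-1, 3, -1)
T2 shear: z ← z + 1·x: (-5, 0, 0) → (-5, 0, -5); (-1, 3, -1) → (-1, 3, -2)
T3 translate by (-1, -5, 6): (-5, 0, -5) → (-6, -5, 1); (-1, 3, -2) → (-2, -2, 4)
T4 reflect across z = 0: (-6, -5, 1) → (-6, -5, -1); (-2, -2, 4) → (-2, -2, -4)
T5 scale by (3, 3, 3/2): (-6, -5, -1) → (-18, -15, -3/2); (-2, -2, -4) → (-6, -6, -6)
T6 scale by (3, 1/2, 1): (-18, -15, -3/2) → (-54, -15/2, -3/2); (-6, -6, -6) → (-18, -3, -6)

image vertices: (-54, -15/2, -3/2), (-18, -3, -6)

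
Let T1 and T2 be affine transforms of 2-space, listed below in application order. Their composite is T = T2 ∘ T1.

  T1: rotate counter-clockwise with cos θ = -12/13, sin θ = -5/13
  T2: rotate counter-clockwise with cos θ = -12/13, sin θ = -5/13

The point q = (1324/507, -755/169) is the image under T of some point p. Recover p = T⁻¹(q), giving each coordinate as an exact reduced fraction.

T1 = [-12/13 5/13 0; -5/13 -12/13 0; 0 0 1]
T2·T1 = [119/169 -120/169 0; 120/169 119/169 0; 0 0 1]
det M = 1; M⁻¹ = [119/169 120/169 0; -120/169 119/169 0; 0 0 1]
M⁻¹ · (1324/507, -755/169)ᵀ = (-4/3, -5)ᵀ

p = (-4/3, -5)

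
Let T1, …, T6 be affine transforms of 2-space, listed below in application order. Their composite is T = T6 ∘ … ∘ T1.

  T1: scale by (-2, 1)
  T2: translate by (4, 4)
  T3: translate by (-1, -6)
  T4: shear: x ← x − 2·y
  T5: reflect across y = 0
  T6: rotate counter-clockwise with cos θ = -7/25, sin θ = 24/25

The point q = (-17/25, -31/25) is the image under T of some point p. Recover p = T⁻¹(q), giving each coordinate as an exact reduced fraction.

T1 = [-2 0 0; 0 1 0; 0 0 1]
T2·T1 = [-2 0 4; 0 1 4; 0 0 1]
T3·…·T1 = [-2 0 3; 0 1 -2; 0 0 1]
T4·…·T1 = [-2 -2 7; 0 1 -2; 0 0 1]
T5·…·T1 = [-2 -2 7; 0 -1 2; 0 0 1]
T6·…·T1 = [14/25 38/25 -97/25; -48/25 -41/25 154/25; 0 0 1]
det M = 2; M⁻¹ = [-41/50 -19/25 3/2; 24/25 7/25 2; 0 0 1]
M⁻¹ · (-17/25, -31/25)ᵀ = (3, 1)ᵀ

p = (3, 1)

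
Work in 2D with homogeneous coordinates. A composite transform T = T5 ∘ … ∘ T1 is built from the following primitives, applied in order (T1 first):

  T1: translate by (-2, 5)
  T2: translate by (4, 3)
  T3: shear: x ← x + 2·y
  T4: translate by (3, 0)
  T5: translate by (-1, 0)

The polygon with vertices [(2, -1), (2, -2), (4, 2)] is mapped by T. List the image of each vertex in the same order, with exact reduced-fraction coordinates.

image vertices: (20, 7), (18, 6), (28, 10)

T1 translate by (-2, 5): (2, -1) → (0, 4); (2, -2) → (0, 3); (4, 2) → (2, 7)
T2 translate by (4, 3): (0, 4) → (4, 7); (0, 3) → (4, 6); (2, 7) → (6, 10)
T3 shear: x ← x + 2·y: (4, 7) → (18, 7); (4, 6) → (16, 6); (6, 10) → (26, 10)
T4 translate by (3, 0): (18, 7) → (21, 7); (16, 6) → (19, 6); (26, 10) → (29, 10)
T5 translate by (-1, 0): (21, 7) → (20, 7); (19, 6) → (18, 6); (29, 10) → (28, 10)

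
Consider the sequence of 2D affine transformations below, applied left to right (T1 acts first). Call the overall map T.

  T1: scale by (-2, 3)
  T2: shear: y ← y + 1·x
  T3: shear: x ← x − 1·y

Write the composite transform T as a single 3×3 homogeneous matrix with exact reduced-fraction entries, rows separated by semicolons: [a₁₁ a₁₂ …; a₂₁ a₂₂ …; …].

T1 = [-2 0 0; 0 3 0; 0 0 1]
T2·T1 = [-2 0 0; -2 3 0; 0 0 1]
T3·…·T1 = [0 -3 0; -2 3 0; 0 0 1]

T = [0 -3 0; -2 3 0; 0 0 1]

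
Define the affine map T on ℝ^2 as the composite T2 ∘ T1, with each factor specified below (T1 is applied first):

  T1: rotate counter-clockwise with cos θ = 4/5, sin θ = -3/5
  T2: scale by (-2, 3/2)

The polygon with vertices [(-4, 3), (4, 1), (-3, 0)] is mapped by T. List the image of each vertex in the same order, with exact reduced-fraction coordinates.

T1 rotate counter-clockwise with cos θ = 4/5, sin θ = -3/5: (-4, 3) → (-7/5, 24/5); (4, 1) → (19/5, -8/5); (-3, 0) → (-12/5, 9/5)
T2 scale by (-2, 3/2): (-7/5, 24/5) → (14/5, 36/5); (19/5, -8/5) → (-38/5, -12/5); (-12/5, 9/5) → (24/5, 27/10)

image vertices: (14/5, 36/5), (-38/5, -12/5), (24/5, 27/10)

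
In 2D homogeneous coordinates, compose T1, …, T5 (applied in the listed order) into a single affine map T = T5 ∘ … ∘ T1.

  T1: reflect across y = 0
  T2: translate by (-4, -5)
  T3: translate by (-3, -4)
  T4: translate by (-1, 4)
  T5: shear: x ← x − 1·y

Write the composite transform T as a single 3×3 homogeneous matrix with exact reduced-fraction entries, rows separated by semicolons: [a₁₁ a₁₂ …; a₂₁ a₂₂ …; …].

T = [1 1 -3; 0 -1 -5; 0 0 1]

T1 = [1 0 0; 0 -1 0; 0 0 1]
T2·T1 = [1 0 -4; 0 -1 -5; 0 0 1]
T3·…·T1 = [1 0 -7; 0 -1 -9; 0 0 1]
T4·…·T1 = [1 0 -8; 0 -1 -5; 0 0 1]
T5·…·T1 = [1 1 -3; 0 -1 -5; 0 0 1]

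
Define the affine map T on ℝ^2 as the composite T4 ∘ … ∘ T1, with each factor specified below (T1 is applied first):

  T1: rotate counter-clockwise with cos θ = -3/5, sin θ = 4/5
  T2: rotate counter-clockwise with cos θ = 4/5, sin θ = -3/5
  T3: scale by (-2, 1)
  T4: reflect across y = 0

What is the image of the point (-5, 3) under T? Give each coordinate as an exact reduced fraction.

T(p) = (6, 5)

T1 rotate counter-clockwise with cos θ = -3/5, sin θ = 4/5: (-5, 3) → (3/5, -29/5)
T2 rotate counter-clockwise with cos θ = 4/5, sin θ = -3/5: (3/5, -29/5) → (-3, -5)
T3 scale by (-2, 1): (-3, -5) → (6, -5)
T4 reflect across y = 0: (6, -5) → (6, 5)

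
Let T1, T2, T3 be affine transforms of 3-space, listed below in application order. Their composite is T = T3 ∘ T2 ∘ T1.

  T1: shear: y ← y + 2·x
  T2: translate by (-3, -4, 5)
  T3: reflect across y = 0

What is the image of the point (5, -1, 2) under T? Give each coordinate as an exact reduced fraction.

T1 shear: y ← y + 2·x: (5, -1, 2) → (5, 9, 2)
T2 translate by (-3, -4, 5): (5, 9, 2) → (2, 5, 7)
T3 reflect across y = 0: (2, 5, 7) → (2, -5, 7)

T(p) = (2, -5, 7)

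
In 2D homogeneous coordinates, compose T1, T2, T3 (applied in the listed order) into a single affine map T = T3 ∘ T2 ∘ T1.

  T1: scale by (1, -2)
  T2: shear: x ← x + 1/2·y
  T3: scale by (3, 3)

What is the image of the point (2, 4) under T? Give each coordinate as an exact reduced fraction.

T(p) = (-6, -24)

T1 scale by (1, -2): (2, 4) → (2, -8)
T2 shear: x ← x + 1/2·y: (2, -8) → (-2, -8)
T3 scale by (3, 3): (-2, -8) → (-6, -24)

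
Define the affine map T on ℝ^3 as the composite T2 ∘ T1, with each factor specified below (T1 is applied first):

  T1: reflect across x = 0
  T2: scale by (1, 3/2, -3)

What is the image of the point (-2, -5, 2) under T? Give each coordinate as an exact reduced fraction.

T1 reflect across x = 0: (-2, -5, 2) → (2, -5, 2)
T2 scale by (1, 3/2, -3): (2, -5, 2) → (2, -15/2, -6)

T(p) = (2, -15/2, -6)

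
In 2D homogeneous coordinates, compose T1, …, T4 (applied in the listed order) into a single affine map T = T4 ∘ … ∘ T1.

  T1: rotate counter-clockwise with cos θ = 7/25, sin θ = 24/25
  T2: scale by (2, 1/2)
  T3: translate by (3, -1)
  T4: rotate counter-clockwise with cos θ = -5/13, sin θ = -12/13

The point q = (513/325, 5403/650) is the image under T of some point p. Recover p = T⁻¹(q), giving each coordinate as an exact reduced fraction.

p = (-3, 5)

T1 = [7/25 -24/25 0; 24/25 7/25 0; 0 0 1]
T2·T1 = [14/25 -48/25 0; 12/25 7/50 0; 0 0 1]
T3·…·T1 = [14/25 -48/25 3; 12/25 7/50 -1; 0 0 1]
T4·…·T1 = [74/325 282/325 -27/13; -228/325 1117/650 -31/13; 0 0 1]
det M = 1; M⁻¹ = [1117/650 -282/325 3/2; 228/325 74/325 2; 0 0 1]
M⁻¹ · (513/325, 5403/650)ᵀ = (-3, 5)ᵀ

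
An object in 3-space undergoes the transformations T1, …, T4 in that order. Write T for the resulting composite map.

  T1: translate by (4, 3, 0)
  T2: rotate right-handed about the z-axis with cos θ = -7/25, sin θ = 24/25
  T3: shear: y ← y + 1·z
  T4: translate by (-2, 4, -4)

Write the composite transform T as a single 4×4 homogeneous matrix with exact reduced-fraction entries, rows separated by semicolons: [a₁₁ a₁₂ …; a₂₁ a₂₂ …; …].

T1 = [1 0 0 4; 0 1 0 3; 0 0 1 0; 0 0 0 1]
T2·T1 = [-7/25 -24/25 0 -4; 24/25 -7/25 0 3; 0 0 1 0; 0 0 0 1]
T3·…·T1 = [-7/25 -24/25 0 -4; 24/25 -7/25 1 3; 0 0 1 0; 0 0 0 1]
T4·…·T1 = [-7/25 -24/25 0 -6; 24/25 -7/25 1 7; 0 0 1 -4; 0 0 0 1]

T = [-7/25 -24/25 0 -6; 24/25 -7/25 1 7; 0 0 1 -4; 0 0 0 1]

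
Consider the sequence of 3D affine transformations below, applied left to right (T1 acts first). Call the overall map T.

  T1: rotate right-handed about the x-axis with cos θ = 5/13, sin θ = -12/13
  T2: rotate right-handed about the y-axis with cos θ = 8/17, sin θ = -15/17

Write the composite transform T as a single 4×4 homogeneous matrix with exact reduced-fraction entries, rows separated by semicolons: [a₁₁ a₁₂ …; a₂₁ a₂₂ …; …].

T1 = [1 0 0 0; 0 5/13 12/13 0; 0 -12/13 5/13 0; 0 0 0 1]
T2·T1 = [8/17 180/221 -75/221 0; 0 5/13 12/13 0; 15/17 -96/221 40/221 0; 0 0 0 1]

T = [8/17 180/221 -75/221 0; 0 5/13 12/13 0; 15/17 -96/221 40/221 0; 0 0 0 1]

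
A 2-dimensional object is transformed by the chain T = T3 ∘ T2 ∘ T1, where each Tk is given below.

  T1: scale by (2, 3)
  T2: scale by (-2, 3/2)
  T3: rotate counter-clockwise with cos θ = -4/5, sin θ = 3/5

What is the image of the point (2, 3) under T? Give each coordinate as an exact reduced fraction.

T(p) = (-17/10, -78/5)

T1 scale by (2, 3): (2, 3) → (4, 9)
T2 scale by (-2, 3/2): (4, 9) → (-8, 27/2)
T3 rotate counter-clockwise with cos θ = -4/5, sin θ = 3/5: (-8, 27/2) → (-17/10, -78/5)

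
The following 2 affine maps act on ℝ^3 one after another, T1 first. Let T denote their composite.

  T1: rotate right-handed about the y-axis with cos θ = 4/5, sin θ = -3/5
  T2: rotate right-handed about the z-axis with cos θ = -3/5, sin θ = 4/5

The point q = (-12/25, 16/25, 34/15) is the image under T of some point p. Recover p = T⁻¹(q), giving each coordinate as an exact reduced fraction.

p = (2, 0, 4/3)

T1 = [4/5 0 -3/5 0; 0 1 0 0; 3/5 0 4/5 0; 0 0 0 1]
T2·T1 = [-12/25 -4/5 9/25 0; 16/25 -3/5 -12/25 0; 3/5 0 4/5 0; 0 0 0 1]
det M = 1; M⁻¹ = [-12/25 16/25 3/5 0; -4/5 -3/5 0 0; 9/25 -12/25 4/5 0; 0 0 0 1]
M⁻¹ · (-12/25, 16/25, 34/15)ᵀ = (2, 0, 4/3)ᵀ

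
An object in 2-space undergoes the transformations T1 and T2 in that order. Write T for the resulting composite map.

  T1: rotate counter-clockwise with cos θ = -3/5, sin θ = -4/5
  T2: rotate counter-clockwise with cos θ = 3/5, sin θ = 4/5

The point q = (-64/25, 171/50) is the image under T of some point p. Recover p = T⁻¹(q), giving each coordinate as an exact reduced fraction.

T1 = [-3/5 4/5 0; -4/5 -3/5 0; 0 0 1]
T2·T1 = [7/25 24/25 0; -24/25 7/25 0; 0 0 1]
det M = 1; M⁻¹ = [7/25 -24/25 0; 24/25 7/25 0; 0 0 1]
M⁻¹ · (-64/25, 171/50)ᵀ = (-4, -3/2)ᵀ

p = (-4, -3/2)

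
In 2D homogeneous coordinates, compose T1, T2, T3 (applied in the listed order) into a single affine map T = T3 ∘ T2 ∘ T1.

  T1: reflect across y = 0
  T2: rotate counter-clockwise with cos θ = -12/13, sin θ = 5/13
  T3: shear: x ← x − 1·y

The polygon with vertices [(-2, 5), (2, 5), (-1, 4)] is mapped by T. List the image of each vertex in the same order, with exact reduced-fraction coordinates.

T1 reflect across y = 0: (-2, 5) → (-2, -5); (2, 5) → (2, -5); (-1, 4) → (-1, -4)
T2 rotate counter-clockwise with cos θ = -12/13, sin θ = 5/13: (-2, -5) → (49/13, 50/13); (2, -5) → (1/13, 70/13); (-1, -4) → (32/13, 43/13)
T3 shear: x ← x − 1·y: (49/13, 50/13) → (-1/13, 50/13); (1/13, 70/13) → (-69/13, 70/13); (32/13, 43/13) → (-11/13, 43/13)

image vertices: (-1/13, 50/13), (-69/13, 70/13), (-11/13, 43/13)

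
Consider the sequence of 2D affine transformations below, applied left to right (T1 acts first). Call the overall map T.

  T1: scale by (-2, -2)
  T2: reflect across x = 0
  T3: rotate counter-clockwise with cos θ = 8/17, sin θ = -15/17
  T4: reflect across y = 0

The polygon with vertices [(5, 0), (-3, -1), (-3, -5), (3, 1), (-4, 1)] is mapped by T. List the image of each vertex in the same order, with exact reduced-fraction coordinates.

T1 scale by (-2, -2): (5, 0) → (-10, 0); (-3, -1) → (6, 2); (-3, -5) → (6, 10); (3, 1) → (-6, -2); (-4, 1) → (8, -2)
T2 reflect across x = 0: (-10, 0) → (10, 0); (6, 2) → (-6, 2); (6, 10) → (-6, 10); (-6, -2) → (6, -2); (8, -2) → (-8, -2)
T3 rotate counter-clockwise with cos θ = 8/17, sin θ = -15/17: (10, 0) → (80/17, -150/17); (-6, 2) → (-18/17, 106/17); (-6, 10) → (6, 10); (6, -2) → (18/17, -106/17); (-8, -2) → (-94/17, 104/17)
T4 reflect across y = 0: (80/17, -150/17) → (80/17, 150/17); (-18/17, 106/17) → (-18/17, -106/17); (6, 10) → (6, -10); (18/17, -106/17) → (18/17, 106/17); (-94/17, 104/17) → (-94/17, -104/17)

image vertices: (80/17, 150/17), (-18/17, -106/17), (6, -10), (18/17, 106/17), (-94/17, -104/17)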